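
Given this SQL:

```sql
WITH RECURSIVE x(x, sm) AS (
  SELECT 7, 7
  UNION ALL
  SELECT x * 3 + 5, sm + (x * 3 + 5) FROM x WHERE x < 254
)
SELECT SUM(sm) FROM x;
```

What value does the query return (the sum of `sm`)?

Base: x=7, sm=7.
Iteration 1: 7 < 254 holds -> x = 7 * 3 + 5 = 26, sm = 7 + 26 = 33.
Iteration 2: 26 < 254 holds -> x = 26 * 3 + 5 = 83, sm = 33 + 83 = 116.
Iteration 3: 83 < 254 holds -> x = 83 * 3 + 5 = 254, sm = 116 + 254 = 370.
Iteration 4: 254 < 254 fails; recursion stops.
SUM(sm) = 7 + 33 + 116 + 370 = 526.

526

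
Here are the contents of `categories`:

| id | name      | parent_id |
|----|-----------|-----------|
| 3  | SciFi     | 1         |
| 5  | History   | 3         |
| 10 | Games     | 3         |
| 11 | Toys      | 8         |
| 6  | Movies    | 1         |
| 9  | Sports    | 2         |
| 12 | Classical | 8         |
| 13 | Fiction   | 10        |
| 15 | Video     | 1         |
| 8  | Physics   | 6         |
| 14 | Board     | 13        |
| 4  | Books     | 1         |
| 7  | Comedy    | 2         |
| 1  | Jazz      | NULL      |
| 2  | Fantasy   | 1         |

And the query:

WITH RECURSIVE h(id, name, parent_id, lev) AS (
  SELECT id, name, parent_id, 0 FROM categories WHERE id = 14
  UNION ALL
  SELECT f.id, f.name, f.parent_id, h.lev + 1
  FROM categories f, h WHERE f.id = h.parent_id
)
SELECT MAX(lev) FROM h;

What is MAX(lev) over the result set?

4

Base: id=14 (Board), parent_id=13, lev 0.
Iteration 1: join on id=13 -> Fiction (id 13, parent_id=10, lev 1).
Iteration 2: join on id=10 -> Games (id 10, parent_id=3, lev 2).
Iteration 3: join on id=3 -> SciFi (id 3, parent_id=1, lev 3).
Iteration 4: join on id=1 -> Jazz (id 1, parent_id=NULL, lev 4).
Iteration 5: parent_id is NULL; no match; recursion stops.
lev values: 0, 1, 2, 3, 4; the maximum is 4.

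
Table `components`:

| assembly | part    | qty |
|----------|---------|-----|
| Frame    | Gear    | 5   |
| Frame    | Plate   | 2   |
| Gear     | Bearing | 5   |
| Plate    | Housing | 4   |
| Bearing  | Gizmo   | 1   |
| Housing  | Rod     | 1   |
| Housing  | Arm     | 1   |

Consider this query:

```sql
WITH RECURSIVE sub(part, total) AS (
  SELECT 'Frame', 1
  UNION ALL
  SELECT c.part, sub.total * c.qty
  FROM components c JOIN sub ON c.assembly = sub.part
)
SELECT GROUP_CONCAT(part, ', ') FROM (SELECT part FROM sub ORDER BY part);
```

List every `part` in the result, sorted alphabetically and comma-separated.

Base: (Frame, total=1).
Iteration 1: components of {Frame} -> Gear = 1*5 = 5, Plate = 1*2 = 2.
Iteration 2: components of {Gear,Plate} -> Bearing = 5*5 = 25, Housing = 2*4 = 8.
Iteration 3: components of {Bearing,Housing} -> Arm = 8*1 = 8, Gizmo = 25*1 = 25, Rod = 8*1 = 8.
Iteration 4: no further components; recursion stops.

Arm, Bearing, Frame, Gear, Gizmo, Housing, Plate, Rod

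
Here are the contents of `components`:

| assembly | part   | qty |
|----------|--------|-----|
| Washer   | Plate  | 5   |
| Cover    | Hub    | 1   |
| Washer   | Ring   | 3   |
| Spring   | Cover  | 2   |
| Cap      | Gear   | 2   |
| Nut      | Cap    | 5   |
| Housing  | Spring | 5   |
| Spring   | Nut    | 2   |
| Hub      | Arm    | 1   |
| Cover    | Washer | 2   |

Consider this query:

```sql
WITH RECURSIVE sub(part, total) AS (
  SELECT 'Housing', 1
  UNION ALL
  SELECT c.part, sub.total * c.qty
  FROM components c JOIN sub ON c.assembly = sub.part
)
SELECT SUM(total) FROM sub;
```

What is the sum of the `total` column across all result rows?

376

Base: (Housing, total=1).
Iteration 1: components of {Housing} -> Spring = 1*5 = 5.
Iteration 2: components of {Spring} -> Cover = 5*2 = 10, Nut = 5*2 = 10.
Iteration 3: components of {Cover,Nut} -> Cap = 10*5 = 50, Hub = 10*1 = 10, Washer = 10*2 = 20.
Iteration 4: components of {Cap,Hub,Washer} -> Arm = 10*1 = 10, Gear = 50*2 = 100, Plate = 20*5 = 100, Ring = 20*3 = 60.
Iteration 5: no further components; recursion stops.
SUM(total) = 1 + 5 + 10 + 10 + 10 + 20 + 50 + 10 + 60 + 100 + 100 = 376.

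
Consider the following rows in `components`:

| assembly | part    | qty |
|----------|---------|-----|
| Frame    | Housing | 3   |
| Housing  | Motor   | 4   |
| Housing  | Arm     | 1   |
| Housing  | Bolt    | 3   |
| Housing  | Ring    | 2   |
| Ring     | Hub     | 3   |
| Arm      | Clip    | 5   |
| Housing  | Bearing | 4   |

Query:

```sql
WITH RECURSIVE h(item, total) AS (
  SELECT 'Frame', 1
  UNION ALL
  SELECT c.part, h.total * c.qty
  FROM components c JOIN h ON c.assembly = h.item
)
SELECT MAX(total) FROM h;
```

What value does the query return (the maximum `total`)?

Base: (Frame, total=1).
Iteration 1: components of {Frame} -> Housing = 1*3 = 3.
Iteration 2: components of {Housing} -> Arm = 3*1 = 3, Bearing = 3*4 = 12, Bolt = 3*3 = 9, Motor = 3*4 = 12, Ring = 3*2 = 6.
Iteration 3: components of {Arm,Bearing,Bolt,Motor,Ring} -> Clip = 3*5 = 15, Hub = 6*3 = 18.
Iteration 4: no further components; recursion stops.
total values: 1, 3, 12, 3, 9, 6, 12, 15, 18; the maximum is 18.

18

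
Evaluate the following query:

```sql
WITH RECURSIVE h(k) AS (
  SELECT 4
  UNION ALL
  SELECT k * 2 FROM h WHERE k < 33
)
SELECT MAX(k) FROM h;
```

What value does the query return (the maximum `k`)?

Base: k=4.
Iteration 1: 4 < 33 holds -> k = 4 * 2 = 8.
Iteration 2: 8 < 33 holds -> k = 8 * 2 = 16.
Iteration 3: 16 < 33 holds -> k = 16 * 2 = 32.
Iteration 4: 32 < 33 holds -> k = 32 * 2 = 64.
Iteration 5: 64 < 33 fails; recursion stops.
k values: 4, 8, 16, 32, 64; the maximum is 64.

64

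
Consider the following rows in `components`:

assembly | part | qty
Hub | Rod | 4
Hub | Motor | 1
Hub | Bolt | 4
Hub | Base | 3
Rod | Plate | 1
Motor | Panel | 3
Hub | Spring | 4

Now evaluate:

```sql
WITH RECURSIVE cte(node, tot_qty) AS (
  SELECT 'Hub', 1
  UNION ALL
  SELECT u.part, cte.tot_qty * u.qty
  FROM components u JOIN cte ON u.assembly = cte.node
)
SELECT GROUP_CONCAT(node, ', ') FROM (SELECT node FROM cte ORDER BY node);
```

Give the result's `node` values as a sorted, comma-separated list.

Base, Bolt, Hub, Motor, Panel, Plate, Rod, Spring

Base: (Hub, tot_qty=1).
Iteration 1: components of {Hub} -> Base = 1*3 = 3, Bolt = 1*4 = 4, Motor = 1*1 = 1, Rod = 1*4 = 4, Spring = 1*4 = 4.
Iteration 2: components of {Base,Bolt,Motor,Rod,Spring} -> Panel = 1*3 = 3, Plate = 4*1 = 4.
Iteration 3: no further components; recursion stops.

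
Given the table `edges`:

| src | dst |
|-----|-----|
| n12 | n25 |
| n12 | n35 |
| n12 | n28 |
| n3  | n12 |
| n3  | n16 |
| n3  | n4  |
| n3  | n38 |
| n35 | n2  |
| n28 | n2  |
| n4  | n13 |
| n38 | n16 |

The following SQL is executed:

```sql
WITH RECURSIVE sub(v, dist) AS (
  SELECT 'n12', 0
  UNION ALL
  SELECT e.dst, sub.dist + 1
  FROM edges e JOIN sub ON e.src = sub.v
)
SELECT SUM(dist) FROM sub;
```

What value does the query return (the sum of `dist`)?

Base: (n12, dist=0).
Iteration 1: edges from {n12} -> (n25, dist=1), (n28, dist=1), (n35, dist=1).
Iteration 2: edges from {n25,n28,n35} -> (n2, dist=2) x2. [UNION ALL keeps all 2 new rows, including repeats]
Iteration 3: no outgoing edges from {n2}; recursion stops.
SUM(dist) = 0 + 1 + 1 + 1 + 2 + 2 = 7.

7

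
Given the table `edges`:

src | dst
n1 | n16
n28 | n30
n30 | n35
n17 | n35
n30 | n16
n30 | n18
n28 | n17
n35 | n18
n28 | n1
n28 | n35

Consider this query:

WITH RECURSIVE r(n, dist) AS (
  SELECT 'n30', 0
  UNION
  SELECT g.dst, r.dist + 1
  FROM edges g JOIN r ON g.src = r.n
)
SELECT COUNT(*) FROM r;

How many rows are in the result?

5

Base: (n30, dist=0).
Iteration 1: edges from {n30} -> (n16, dist=1), (n18, dist=1), (n35, dist=1).
Iteration 2: edges from {n16,n18,n35} -> (n18, dist=2).
Iteration 3: no outgoing edges from {n18}; recursion stops.
Total rows emitted: 5.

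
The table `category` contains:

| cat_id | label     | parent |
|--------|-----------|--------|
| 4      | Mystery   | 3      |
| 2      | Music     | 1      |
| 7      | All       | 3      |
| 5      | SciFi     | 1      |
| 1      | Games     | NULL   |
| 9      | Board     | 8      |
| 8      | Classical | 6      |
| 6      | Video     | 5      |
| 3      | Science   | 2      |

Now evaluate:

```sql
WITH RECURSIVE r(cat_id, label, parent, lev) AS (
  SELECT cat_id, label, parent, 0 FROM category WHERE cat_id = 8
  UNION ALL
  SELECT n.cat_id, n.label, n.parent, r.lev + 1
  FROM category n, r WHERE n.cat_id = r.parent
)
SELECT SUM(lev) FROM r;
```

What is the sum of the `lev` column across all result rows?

6

Base: cat_id=8 (Classical), parent=6, lev 0.
Iteration 1: join on cat_id=6 -> Video (id 6, parent=5, lev 1).
Iteration 2: join on cat_id=5 -> SciFi (id 5, parent=1, lev 2).
Iteration 3: join on cat_id=1 -> Games (id 1, parent=NULL, lev 3).
Iteration 4: parent is NULL; no match; recursion stops.
SUM(lev) = 0 + 1 + 2 + 3 = 6.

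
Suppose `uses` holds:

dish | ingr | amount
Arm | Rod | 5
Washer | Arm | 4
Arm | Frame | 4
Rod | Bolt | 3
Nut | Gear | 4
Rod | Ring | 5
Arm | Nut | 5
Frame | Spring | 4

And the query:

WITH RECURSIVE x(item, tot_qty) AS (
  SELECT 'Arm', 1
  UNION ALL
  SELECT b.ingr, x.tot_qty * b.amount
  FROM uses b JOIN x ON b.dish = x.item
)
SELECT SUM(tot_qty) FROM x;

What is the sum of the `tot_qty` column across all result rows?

91

Base: (Arm, tot_qty=1).
Iteration 1: components of {Arm} -> Frame = 1*4 = 4, Nut = 1*5 = 5, Rod = 1*5 = 5.
Iteration 2: components of {Frame,Nut,Rod} -> Bolt = 5*3 = 15, Gear = 5*4 = 20, Ring = 5*5 = 25, Spring = 4*4 = 16.
Iteration 3: no further components; recursion stops.
SUM(tot_qty) = 1 + 4 + 5 + 5 + 16 + 20 + 25 + 15 = 91.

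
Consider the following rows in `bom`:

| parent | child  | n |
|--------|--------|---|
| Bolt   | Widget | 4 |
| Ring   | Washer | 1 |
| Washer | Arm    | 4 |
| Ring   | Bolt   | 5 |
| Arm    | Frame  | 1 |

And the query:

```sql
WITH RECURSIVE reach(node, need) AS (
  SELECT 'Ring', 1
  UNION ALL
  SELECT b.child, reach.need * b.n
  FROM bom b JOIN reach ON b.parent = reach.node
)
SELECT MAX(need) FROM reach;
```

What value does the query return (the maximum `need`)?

Base: (Ring, need=1).
Iteration 1: components of {Ring} -> Bolt = 1*5 = 5, Washer = 1*1 = 1.
Iteration 2: components of {Bolt,Washer} -> Arm = 1*4 = 4, Widget = 5*4 = 20.
Iteration 3: components of {Arm,Widget} -> Frame = 4*1 = 4.
Iteration 4: no further components; recursion stops.
need values: 1, 1, 5, 4, 20, 4; the maximum is 20.

20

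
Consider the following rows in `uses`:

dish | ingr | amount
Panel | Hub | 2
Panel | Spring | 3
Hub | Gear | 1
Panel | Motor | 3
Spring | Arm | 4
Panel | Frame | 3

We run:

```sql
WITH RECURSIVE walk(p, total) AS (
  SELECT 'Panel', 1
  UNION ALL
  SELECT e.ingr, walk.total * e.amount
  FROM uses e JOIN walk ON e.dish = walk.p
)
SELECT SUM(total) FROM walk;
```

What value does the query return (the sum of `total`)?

26

Base: (Panel, total=1).
Iteration 1: components of {Panel} -> Frame = 1*3 = 3, Hub = 1*2 = 2, Motor = 1*3 = 3, Spring = 1*3 = 3.
Iteration 2: components of {Frame,Hub,Motor,Spring} -> Arm = 3*4 = 12, Gear = 2*1 = 2.
Iteration 3: no further components; recursion stops.
SUM(total) = 1 + 2 + 3 + 3 + 3 + 2 + 12 = 26.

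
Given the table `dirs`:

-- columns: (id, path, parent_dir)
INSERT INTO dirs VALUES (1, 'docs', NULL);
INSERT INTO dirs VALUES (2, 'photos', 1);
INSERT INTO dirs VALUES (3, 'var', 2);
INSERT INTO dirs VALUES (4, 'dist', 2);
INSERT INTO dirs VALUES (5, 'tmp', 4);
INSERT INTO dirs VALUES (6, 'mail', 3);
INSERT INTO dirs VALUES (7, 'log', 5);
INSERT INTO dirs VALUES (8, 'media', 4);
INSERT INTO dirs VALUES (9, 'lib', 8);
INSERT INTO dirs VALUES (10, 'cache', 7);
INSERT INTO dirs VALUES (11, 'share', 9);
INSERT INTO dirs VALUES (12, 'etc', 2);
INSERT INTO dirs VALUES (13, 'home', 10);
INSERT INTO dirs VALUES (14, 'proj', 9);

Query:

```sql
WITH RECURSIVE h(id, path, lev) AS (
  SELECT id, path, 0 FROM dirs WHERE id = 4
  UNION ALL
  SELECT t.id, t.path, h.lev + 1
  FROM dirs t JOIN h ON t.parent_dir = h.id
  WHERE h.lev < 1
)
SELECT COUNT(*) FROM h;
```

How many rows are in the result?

3

Base: id=4 (dist) at lev 0.
Iteration 1: rows with parent_dir in {4} -> tmp (id 5, lev 1), media (id 8, lev 1).
Iteration 2: lev < 1 fails for all current rows; recursion stops.
Total rows emitted: 3.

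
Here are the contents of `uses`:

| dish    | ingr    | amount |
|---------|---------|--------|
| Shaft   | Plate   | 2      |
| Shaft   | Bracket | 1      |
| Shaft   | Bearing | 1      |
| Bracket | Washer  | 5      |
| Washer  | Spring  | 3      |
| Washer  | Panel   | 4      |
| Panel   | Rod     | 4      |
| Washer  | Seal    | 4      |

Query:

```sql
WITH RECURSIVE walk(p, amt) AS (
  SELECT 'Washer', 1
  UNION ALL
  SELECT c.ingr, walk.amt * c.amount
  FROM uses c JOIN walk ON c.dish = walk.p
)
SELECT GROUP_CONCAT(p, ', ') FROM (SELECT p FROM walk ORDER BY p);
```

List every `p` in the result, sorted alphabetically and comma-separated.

Base: (Washer, amt=1).
Iteration 1: components of {Washer} -> Panel = 1*4 = 4, Seal = 1*4 = 4, Spring = 1*3 = 3.
Iteration 2: components of {Panel,Seal,Spring} -> Rod = 4*4 = 16.
Iteration 3: no further components; recursion stops.

Panel, Rod, Seal, Spring, Washer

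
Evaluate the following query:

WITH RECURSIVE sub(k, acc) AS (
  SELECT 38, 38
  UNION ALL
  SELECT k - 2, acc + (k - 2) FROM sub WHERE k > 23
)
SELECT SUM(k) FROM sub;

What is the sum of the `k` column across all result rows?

Base: k=38, acc=38.
Iteration 1: 38 > 23 holds -> k = 38 - 2 = 36, acc = 38 + 36 = 74.
Iteration 2: 36 > 23 holds -> k = 36 - 2 = 34, acc = 74 + 34 = 108.
Iteration 3: 34 > 23 holds -> k = 34 - 2 = 32, acc = 108 + 32 = 140.
Iteration 4: 32 > 23 holds -> k = 32 - 2 = 30, acc = 140 + 30 = 170.
Iteration 5: 30 > 23 holds -> k = 30 - 2 = 28, acc = 170 + 28 = 198.
Iteration 6: 28 > 23 holds -> k = 28 - 2 = 26, acc = 198 + 26 = 224.
Iteration 7: 26 > 23 holds -> k = 26 - 2 = 24, acc = 224 + 24 = 248.
Iteration 8: 24 > 23 holds -> k = 24 - 2 = 22, acc = 248 + 22 = 270.
Iteration 9: 22 > 23 fails; recursion stops.
SUM(k) = 38 + 36 + 34 + 32 + 30 + 28 + 26 + 24 + 22 = 270.

270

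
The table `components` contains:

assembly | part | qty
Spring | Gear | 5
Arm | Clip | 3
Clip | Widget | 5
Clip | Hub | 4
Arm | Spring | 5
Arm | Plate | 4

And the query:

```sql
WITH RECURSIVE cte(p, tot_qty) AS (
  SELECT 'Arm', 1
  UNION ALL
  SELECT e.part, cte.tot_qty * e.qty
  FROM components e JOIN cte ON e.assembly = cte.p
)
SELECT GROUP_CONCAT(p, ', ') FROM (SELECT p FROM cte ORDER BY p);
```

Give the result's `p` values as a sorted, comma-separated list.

Base: (Arm, tot_qty=1).
Iteration 1: components of {Arm} -> Clip = 1*3 = 3, Plate = 1*4 = 4, Spring = 1*5 = 5.
Iteration 2: components of {Clip,Plate,Spring} -> Gear = 5*5 = 25, Hub = 3*4 = 12, Widget = 3*5 = 15.
Iteration 3: no further components; recursion stops.

Arm, Clip, Gear, Hub, Plate, Spring, Widget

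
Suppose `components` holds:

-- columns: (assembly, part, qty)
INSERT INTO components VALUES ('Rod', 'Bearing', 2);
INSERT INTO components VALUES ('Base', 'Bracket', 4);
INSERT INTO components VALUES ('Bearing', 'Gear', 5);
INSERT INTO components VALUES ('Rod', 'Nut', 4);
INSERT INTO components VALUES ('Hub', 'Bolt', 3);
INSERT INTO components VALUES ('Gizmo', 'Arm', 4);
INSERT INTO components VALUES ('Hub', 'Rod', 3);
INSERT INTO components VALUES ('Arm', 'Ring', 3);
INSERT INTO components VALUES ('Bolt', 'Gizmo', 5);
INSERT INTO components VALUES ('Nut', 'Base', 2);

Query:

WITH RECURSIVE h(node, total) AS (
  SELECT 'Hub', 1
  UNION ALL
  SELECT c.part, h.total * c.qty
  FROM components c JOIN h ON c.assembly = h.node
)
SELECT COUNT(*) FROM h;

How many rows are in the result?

Base: (Hub, total=1).
Iteration 1: components of {Hub} -> Bolt = 1*3 = 3, Rod = 1*3 = 3.
Iteration 2: components of {Bolt,Rod} -> Bearing = 3*2 = 6, Gizmo = 3*5 = 15, Nut = 3*4 = 12.
Iteration 3: components of {Bearing,Gizmo,Nut} -> Arm = 15*4 = 60, Base = 12*2 = 24, Gear = 6*5 = 30.
Iteration 4: components of {Arm,Base,Gear} -> Bracket = 24*4 = 96, Ring = 60*3 = 180.
Iteration 5: no further components; recursion stops.
Total rows emitted: 11.

11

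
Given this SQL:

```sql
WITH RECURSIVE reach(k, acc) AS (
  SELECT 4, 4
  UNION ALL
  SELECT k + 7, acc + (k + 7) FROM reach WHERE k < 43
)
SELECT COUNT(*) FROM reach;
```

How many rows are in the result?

7

Base: k=4, acc=4.
Iteration 1: 4 < 43 holds -> k = 4 + 7 = 11, acc = 4 + 11 = 15.
Iteration 2: 11 < 43 holds -> k = 11 + 7 = 18, acc = 15 + 18 = 33.
Iteration 3: 18 < 43 holds -> k = 18 + 7 = 25, acc = 33 + 25 = 58.
Iteration 4: 25 < 43 holds -> k = 25 + 7 = 32, acc = 58 + 32 = 90.
Iteration 5: 32 < 43 holds -> k = 32 + 7 = 39, acc = 90 + 39 = 129.
Iteration 6: 39 < 43 holds -> k = 39 + 7 = 46, acc = 129 + 46 = 175.
Iteration 7: 46 < 43 fails; recursion stops.
Total rows emitted: 7.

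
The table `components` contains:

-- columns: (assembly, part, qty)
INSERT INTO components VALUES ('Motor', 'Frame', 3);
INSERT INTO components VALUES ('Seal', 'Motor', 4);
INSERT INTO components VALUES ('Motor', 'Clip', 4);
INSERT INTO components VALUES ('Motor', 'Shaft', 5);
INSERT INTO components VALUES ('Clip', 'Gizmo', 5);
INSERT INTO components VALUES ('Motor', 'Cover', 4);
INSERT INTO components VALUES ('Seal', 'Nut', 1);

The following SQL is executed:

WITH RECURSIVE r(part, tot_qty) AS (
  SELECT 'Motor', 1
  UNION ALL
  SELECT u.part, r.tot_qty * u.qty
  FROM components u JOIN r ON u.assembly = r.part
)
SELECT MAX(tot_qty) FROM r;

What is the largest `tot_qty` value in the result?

20

Base: (Motor, tot_qty=1).
Iteration 1: components of {Motor} -> Clip = 1*4 = 4, Cover = 1*4 = 4, Frame = 1*3 = 3, Shaft = 1*5 = 5.
Iteration 2: components of {Clip,Cover,Frame,Shaft} -> Gizmo = 4*5 = 20.
Iteration 3: no further components; recursion stops.
tot_qty values: 1, 5, 3, 4, 4, 20; the maximum is 20.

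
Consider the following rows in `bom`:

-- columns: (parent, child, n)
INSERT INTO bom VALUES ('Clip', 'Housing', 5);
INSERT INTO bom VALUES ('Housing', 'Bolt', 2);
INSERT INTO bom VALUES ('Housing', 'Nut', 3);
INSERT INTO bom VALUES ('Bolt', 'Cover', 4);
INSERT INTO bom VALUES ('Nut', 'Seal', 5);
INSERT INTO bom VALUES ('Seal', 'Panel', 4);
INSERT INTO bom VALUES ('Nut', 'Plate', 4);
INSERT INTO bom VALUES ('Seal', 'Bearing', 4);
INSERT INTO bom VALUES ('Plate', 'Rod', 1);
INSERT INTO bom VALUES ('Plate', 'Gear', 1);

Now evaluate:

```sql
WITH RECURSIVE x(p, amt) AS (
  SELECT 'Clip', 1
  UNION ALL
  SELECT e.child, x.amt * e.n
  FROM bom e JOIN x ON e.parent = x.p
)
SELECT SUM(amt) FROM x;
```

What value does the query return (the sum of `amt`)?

Base: (Clip, amt=1).
Iteration 1: components of {Clip} -> Housing = 1*5 = 5.
Iteration 2: components of {Housing} -> Bolt = 5*2 = 10, Nut = 5*3 = 15.
Iteration 3: components of {Bolt,Nut} -> Cover = 10*4 = 40, Plate = 15*4 = 60, Seal = 15*5 = 75.
Iteration 4: components of {Cover,Plate,Seal} -> Bearing = 75*4 = 300, Gear = 60*1 = 60, Panel = 75*4 = 300, Rod = 60*1 = 60.
Iteration 5: no further components; recursion stops.
SUM(amt) = 1 + 5 + 10 + 15 + 40 + 75 + 60 + 300 + 300 + 60 + 60 = 926.

926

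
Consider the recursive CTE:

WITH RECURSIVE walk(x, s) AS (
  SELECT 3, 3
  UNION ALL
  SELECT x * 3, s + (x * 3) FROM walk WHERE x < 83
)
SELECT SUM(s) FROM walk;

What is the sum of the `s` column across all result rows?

Base: x=3, s=3.
Iteration 1: 3 < 83 holds -> x = 3 * 3 = 9, s = 3 + 9 = 12.
Iteration 2: 9 < 83 holds -> x = 9 * 3 = 27, s = 12 + 27 = 39.
Iteration 3: 27 < 83 holds -> x = 27 * 3 = 81, s = 39 + 81 = 120.
Iteration 4: 81 < 83 holds -> x = 81 * 3 = 243, s = 120 + 243 = 363.
Iteration 5: 243 < 83 fails; recursion stops.
SUM(s) = 3 + 12 + 39 + 120 + 363 = 537.

537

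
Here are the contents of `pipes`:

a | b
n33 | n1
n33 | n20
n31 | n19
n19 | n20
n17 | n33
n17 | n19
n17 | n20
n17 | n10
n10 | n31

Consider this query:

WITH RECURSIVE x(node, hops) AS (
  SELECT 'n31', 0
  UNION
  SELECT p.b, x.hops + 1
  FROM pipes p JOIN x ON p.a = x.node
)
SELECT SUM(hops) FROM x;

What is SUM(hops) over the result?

Base: (n31, hops=0).
Iteration 1: edges from {n31} -> (n19, hops=1).
Iteration 2: edges from {n19} -> (n20, hops=2).
Iteration 3: no outgoing edges from {n20}; recursion stops.
SUM(hops) = 0 + 1 + 2 = 3.

3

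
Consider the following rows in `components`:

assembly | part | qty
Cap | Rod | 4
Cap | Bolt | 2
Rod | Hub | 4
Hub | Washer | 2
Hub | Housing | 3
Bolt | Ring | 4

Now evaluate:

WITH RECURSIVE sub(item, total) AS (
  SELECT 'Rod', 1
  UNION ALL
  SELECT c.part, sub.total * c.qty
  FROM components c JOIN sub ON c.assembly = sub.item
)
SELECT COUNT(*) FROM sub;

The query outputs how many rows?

4

Base: (Rod, total=1).
Iteration 1: components of {Rod} -> Hub = 1*4 = 4.
Iteration 2: components of {Hub} -> Housing = 4*3 = 12, Washer = 4*2 = 8.
Iteration 3: no further components; recursion stops.
Total rows emitted: 4.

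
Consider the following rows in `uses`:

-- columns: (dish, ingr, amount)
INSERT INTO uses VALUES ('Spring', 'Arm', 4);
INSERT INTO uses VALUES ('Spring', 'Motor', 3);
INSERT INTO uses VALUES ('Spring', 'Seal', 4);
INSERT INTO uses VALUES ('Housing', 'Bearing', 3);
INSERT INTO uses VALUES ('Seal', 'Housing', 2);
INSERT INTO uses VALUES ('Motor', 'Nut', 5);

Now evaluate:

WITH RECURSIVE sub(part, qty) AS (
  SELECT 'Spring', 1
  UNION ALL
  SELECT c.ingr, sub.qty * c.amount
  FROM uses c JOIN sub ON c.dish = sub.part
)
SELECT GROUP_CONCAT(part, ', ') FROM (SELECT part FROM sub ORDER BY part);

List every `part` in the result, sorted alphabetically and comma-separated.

Arm, Bearing, Housing, Motor, Nut, Seal, Spring

Base: (Spring, qty=1).
Iteration 1: components of {Spring} -> Arm = 1*4 = 4, Motor = 1*3 = 3, Seal = 1*4 = 4.
Iteration 2: components of {Arm,Motor,Seal} -> Housing = 4*2 = 8, Nut = 3*5 = 15.
Iteration 3: components of {Housing,Nut} -> Bearing = 8*3 = 24.
Iteration 4: no further components; recursion stops.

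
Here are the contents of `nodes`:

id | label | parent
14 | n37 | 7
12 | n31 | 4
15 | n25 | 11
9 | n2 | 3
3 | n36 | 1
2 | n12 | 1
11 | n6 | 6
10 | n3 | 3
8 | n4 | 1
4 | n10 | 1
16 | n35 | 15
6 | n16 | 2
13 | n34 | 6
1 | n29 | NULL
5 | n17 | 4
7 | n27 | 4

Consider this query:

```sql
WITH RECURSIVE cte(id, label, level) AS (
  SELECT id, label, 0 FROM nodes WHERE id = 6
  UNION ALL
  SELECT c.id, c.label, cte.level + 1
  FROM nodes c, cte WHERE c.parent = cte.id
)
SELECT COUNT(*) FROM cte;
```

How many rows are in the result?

Base: id=6 (n16) at level 0.
Iteration 1: rows with parent in {6} -> n6 (id 11, level 1), n34 (id 13, level 1).
Iteration 2: rows with parent in {11,13} -> n25 (id 15, level 2).
Iteration 3: rows with parent in {15} -> n35 (id 16, level 3).
Iteration 4: no rows with parent in {16}; recursion stops.
Total rows emitted: 5.

5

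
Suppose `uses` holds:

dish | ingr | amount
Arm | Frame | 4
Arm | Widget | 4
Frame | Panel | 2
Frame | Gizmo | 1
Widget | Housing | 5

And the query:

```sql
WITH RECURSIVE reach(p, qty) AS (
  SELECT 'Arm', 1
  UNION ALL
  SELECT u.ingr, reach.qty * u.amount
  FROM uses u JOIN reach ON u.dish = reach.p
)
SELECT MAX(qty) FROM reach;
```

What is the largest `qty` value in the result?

20

Base: (Arm, qty=1).
Iteration 1: components of {Arm} -> Frame = 1*4 = 4, Widget = 1*4 = 4.
Iteration 2: components of {Frame,Widget} -> Gizmo = 4*1 = 4, Housing = 4*5 = 20, Panel = 4*2 = 8.
Iteration 3: no further components; recursion stops.
qty values: 1, 4, 4, 8, 4, 20; the maximum is 20.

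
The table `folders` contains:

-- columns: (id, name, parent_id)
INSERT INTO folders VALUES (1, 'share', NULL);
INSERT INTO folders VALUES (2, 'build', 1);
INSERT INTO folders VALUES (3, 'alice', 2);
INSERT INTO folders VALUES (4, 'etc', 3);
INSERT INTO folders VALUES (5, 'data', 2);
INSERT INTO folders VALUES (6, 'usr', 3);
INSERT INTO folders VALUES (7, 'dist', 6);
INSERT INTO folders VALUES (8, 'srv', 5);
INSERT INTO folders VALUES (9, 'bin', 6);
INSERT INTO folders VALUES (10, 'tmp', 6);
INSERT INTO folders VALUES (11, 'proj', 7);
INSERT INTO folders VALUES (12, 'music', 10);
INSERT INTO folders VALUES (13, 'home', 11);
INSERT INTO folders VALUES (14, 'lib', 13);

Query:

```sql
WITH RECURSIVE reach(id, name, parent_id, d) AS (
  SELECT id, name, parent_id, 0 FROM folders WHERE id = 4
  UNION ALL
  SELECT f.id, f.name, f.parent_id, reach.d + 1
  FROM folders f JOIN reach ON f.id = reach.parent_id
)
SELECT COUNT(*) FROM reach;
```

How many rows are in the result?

Base: id=4 (etc), parent_id=3, d 0.
Iteration 1: join on id=3 -> alice (id 3, parent_id=2, d 1).
Iteration 2: join on id=2 -> build (id 2, parent_id=1, d 2).
Iteration 3: join on id=1 -> share (id 1, parent_id=NULL, d 3).
Iteration 4: parent_id is NULL; no match; recursion stops.
Total rows emitted: 4.

4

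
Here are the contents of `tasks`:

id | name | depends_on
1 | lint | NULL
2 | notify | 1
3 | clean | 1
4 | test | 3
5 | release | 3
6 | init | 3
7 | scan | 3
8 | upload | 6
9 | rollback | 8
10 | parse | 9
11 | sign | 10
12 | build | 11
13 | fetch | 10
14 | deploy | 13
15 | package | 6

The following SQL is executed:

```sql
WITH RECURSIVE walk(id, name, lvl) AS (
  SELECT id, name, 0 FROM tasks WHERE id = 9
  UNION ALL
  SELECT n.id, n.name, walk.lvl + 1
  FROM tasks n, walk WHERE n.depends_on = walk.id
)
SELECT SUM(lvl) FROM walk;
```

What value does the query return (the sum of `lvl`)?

11

Base: id=9 (rollback) at lvl 0.
Iteration 1: rows with depends_on in {9} -> parse (id 10, lvl 1).
Iteration 2: rows with depends_on in {10} -> sign (id 11, lvl 2), fetch (id 13, lvl 2).
Iteration 3: rows with depends_on in {11,13} -> build (id 12, lvl 3), deploy (id 14, lvl 3).
Iteration 4: no rows with depends_on in {12,14}; recursion stops.
SUM(lvl) = 0 + 1 + 2 + 2 + 3 + 3 = 11.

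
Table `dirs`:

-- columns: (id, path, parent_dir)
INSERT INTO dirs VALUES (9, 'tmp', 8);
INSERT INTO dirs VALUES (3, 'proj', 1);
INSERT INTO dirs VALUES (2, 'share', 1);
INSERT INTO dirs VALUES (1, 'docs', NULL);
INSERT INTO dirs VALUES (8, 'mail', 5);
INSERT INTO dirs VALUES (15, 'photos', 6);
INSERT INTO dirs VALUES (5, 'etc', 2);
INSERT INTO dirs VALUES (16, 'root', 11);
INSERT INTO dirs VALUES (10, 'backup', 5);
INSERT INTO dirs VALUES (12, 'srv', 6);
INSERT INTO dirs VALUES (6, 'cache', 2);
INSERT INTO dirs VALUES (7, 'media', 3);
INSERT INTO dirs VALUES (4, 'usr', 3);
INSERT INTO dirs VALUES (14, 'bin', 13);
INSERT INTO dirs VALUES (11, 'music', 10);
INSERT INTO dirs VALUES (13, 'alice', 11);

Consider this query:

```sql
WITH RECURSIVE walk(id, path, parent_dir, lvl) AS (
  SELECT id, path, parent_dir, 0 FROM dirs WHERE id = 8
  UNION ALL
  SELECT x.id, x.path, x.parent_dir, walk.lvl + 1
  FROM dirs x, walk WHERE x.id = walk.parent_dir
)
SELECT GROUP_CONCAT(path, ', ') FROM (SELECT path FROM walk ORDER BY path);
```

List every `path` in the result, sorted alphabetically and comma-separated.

docs, etc, mail, share

Base: id=8 (mail), parent_dir=5, lvl 0.
Iteration 1: join on id=5 -> etc (id 5, parent_dir=2, lvl 1).
Iteration 2: join on id=2 -> share (id 2, parent_dir=1, lvl 2).
Iteration 3: join on id=1 -> docs (id 1, parent_dir=NULL, lvl 3).
Iteration 4: parent_dir is NULL; no match; recursion stops.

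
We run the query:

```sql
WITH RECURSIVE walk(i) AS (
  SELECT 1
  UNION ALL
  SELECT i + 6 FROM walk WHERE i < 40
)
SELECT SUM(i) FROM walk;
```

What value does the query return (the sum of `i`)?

Base: i=1.
Iteration 1: 1 < 40 holds -> i = 1 + 6 = 7.
Iteration 2: 7 < 40 holds -> i = 7 + 6 = 13.
Iteration 3: 13 < 40 holds -> i = 13 + 6 = 19.
Iteration 4: 19 < 40 holds -> i = 19 + 6 = 25.
Iteration 5: 25 < 40 holds -> i = 25 + 6 = 31.
Iteration 6: 31 < 40 holds -> i = 31 + 6 = 37.
Iteration 7: 37 < 40 holds -> i = 37 + 6 = 43.
Iteration 8: 43 < 40 fails; recursion stops.
SUM(i) = 1 + 7 + 13 + 19 + 25 + 31 + 37 + 43 = 176.

176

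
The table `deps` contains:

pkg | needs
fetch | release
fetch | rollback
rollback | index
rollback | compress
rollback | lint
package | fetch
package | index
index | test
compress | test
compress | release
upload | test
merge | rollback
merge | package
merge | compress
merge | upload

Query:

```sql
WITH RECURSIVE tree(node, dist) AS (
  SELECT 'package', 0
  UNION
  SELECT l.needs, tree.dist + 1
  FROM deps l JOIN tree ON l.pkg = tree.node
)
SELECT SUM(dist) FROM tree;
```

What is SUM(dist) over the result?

Base: (package, dist=0).
Iteration 1: edges from {package} -> (fetch, dist=1), (index, dist=1).
Iteration 2: edges from {fetch,index} -> (release, dist=2), (rollback, dist=2), (test, dist=2).
Iteration 3: edges from {release,rollback,test} -> (compress, dist=3), (index, dist=3), (lint, dist=3).
Iteration 4: edges from {compress,index,lint} -> (release, dist=4), (test, dist=4). [UNION drops 1 duplicate row(s)]
Iteration 5: no outgoing edges from {release,test}; recursion stops.
SUM(dist) = 0 + 1 + 1 + 2 + 2 + 2 + 3 + 3 + 3 + 4 + 4 = 25.

25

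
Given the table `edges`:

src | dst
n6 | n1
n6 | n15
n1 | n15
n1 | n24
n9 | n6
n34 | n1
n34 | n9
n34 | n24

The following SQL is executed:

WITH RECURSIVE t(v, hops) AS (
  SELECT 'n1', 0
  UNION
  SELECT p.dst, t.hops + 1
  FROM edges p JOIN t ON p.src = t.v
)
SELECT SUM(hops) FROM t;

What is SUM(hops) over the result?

2

Base: (n1, hops=0).
Iteration 1: edges from {n1} -> (n15, hops=1), (n24, hops=1).
Iteration 2: no outgoing edges from {n15,n24}; recursion stops.
SUM(hops) = 0 + 1 + 1 = 2.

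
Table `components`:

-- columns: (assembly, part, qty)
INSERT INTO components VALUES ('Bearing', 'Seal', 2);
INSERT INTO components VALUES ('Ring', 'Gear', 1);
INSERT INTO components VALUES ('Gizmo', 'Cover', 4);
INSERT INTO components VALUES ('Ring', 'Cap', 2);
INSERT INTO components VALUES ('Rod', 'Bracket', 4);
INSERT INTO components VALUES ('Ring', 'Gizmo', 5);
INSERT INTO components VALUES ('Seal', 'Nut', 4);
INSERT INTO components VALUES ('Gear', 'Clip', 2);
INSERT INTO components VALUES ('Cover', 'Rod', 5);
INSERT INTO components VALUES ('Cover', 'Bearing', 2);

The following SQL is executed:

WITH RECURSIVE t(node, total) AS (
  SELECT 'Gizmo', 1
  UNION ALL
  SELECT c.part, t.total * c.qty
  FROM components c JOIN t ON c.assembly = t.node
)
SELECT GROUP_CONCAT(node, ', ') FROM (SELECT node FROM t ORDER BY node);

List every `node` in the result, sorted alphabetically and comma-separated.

Base: (Gizmo, total=1).
Iteration 1: components of {Gizmo} -> Cover = 1*4 = 4.
Iteration 2: components of {Cover} -> Bearing = 4*2 = 8, Rod = 4*5 = 20.
Iteration 3: components of {Bearing,Rod} -> Bracket = 20*4 = 80, Seal = 8*2 = 16.
Iteration 4: components of {Bracket,Seal} -> Nut = 16*4 = 64.
Iteration 5: no further components; recursion stops.

Bearing, Bracket, Cover, Gizmo, Nut, Rod, Seal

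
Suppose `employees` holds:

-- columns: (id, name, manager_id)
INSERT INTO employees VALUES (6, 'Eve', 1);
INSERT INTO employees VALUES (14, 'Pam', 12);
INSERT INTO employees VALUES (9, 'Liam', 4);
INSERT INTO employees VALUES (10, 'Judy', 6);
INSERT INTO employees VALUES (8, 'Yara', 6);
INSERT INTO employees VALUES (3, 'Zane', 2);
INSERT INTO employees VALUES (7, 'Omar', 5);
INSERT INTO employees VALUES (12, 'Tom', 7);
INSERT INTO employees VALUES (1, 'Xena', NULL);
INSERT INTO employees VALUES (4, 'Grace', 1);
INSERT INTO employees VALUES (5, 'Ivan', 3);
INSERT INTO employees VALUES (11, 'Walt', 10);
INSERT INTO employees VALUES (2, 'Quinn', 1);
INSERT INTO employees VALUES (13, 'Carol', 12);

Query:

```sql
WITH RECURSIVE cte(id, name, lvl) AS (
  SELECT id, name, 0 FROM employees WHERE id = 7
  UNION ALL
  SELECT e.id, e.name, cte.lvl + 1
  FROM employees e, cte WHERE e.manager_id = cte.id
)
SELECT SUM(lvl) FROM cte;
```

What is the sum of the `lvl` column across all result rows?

Base: id=7 (Omar) at lvl 0.
Iteration 1: rows with manager_id in {7} -> Tom (id 12, lvl 1).
Iteration 2: rows with manager_id in {12} -> Carol (id 13, lvl 2), Pam (id 14, lvl 2).
Iteration 3: no rows with manager_id in {13,14}; recursion stops.
SUM(lvl) = 0 + 1 + 2 + 2 = 5.

5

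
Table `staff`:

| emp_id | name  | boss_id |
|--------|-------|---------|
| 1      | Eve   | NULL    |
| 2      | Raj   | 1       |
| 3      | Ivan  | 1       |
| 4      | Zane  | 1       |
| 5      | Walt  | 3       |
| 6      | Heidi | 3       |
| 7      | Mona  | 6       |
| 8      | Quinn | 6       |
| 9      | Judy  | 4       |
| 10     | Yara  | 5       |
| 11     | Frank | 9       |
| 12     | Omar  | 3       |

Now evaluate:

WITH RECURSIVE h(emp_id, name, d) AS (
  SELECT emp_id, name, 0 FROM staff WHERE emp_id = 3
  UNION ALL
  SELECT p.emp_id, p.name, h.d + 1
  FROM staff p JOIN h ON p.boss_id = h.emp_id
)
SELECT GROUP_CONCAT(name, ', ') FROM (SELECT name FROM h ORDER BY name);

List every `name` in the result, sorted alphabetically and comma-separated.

Heidi, Ivan, Mona, Omar, Quinn, Walt, Yara

Base: emp_id=3 (Ivan) at d 0.
Iteration 1: rows with boss_id in {3} -> Walt (id 5, d 1), Heidi (id 6, d 1), Omar (id 12, d 1).
Iteration 2: rows with boss_id in {5,6,12} -> Mona (id 7, d 2), Quinn (id 8, d 2), Yara (id 10, d 2).
Iteration 3: no rows with boss_id in {7,8,10}; recursion stops.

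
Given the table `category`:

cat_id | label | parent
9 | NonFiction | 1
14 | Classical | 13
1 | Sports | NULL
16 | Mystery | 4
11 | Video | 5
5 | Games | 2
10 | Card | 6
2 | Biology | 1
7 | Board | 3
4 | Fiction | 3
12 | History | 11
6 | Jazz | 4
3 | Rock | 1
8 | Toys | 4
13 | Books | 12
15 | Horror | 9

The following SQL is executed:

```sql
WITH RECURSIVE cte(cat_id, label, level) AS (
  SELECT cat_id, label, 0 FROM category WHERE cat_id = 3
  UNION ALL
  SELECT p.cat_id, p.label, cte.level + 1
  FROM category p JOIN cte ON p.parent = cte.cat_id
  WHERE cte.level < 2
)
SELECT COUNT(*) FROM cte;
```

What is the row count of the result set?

6

Base: cat_id=3 (Rock) at level 0.
Iteration 1: rows with parent in {3} -> Fiction (id 4, level 1), Board (id 7, level 1).
Iteration 2: rows with parent in {4,7} -> Jazz (id 6, level 2), Toys (id 8, level 2), Mystery (id 16, level 2).
Iteration 3: level < 2 fails for all current rows; recursion stops.
Total rows emitted: 6.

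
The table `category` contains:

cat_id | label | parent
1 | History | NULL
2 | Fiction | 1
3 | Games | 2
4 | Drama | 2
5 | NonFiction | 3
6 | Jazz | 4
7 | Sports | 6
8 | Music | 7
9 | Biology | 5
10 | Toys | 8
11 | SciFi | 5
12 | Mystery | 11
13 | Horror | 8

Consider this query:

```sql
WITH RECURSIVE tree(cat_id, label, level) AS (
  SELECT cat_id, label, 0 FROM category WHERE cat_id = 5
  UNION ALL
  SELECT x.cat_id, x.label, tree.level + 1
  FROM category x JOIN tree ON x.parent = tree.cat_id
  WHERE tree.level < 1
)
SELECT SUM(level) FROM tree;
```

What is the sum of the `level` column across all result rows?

2

Base: cat_id=5 (NonFiction) at level 0.
Iteration 1: rows with parent in {5} -> Biology (id 9, level 1), SciFi (id 11, level 1).
Iteration 2: level < 1 fails for all current rows; recursion stops.
SUM(level) = 0 + 1 + 1 = 2.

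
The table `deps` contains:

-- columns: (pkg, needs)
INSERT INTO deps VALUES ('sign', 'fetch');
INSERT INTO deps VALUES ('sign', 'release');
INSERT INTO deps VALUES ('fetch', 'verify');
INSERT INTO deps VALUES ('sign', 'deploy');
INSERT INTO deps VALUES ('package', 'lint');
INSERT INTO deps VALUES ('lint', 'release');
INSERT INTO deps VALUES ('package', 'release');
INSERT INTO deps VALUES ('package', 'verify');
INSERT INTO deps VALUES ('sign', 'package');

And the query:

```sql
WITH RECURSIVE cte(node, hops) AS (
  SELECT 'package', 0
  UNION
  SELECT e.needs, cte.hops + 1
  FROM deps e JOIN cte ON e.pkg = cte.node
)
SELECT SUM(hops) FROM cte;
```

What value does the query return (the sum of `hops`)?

Base: (package, hops=0).
Iteration 1: edges from {package} -> (lint, hops=1), (release, hops=1), (verify, hops=1).
Iteration 2: edges from {lint,release,verify} -> (release, hops=2).
Iteration 3: no outgoing edges from {release}; recursion stops.
SUM(hops) = 0 + 1 + 1 + 1 + 2 = 5.

5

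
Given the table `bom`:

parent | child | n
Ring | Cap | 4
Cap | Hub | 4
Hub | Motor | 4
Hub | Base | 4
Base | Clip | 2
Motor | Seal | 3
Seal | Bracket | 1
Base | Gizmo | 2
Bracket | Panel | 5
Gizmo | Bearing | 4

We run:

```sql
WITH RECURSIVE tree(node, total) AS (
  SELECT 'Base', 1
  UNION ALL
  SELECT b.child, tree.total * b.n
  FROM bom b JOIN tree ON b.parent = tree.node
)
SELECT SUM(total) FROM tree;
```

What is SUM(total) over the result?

13

Base: (Base, total=1).
Iteration 1: components of {Base} -> Clip = 1*2 = 2, Gizmo = 1*2 = 2.
Iteration 2: components of {Clip,Gizmo} -> Bearing = 2*4 = 8.
Iteration 3: no further components; recursion stops.
SUM(total) = 1 + 2 + 2 + 8 = 13.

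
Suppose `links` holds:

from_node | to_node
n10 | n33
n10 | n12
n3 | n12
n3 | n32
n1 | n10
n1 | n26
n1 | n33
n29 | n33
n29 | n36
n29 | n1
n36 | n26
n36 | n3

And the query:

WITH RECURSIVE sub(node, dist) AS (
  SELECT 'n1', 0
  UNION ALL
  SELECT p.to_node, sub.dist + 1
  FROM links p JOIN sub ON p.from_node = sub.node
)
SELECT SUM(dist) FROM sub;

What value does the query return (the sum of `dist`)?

Base: (n1, dist=0).
Iteration 1: edges from {n1} -> (n10, dist=1), (n26, dist=1), (n33, dist=1).
Iteration 2: edges from {n10,n26,n33} -> (n12, dist=2), (n33, dist=2).
Iteration 3: no outgoing edges from {n12,n33}; recursion stops.
SUM(dist) = 0 + 1 + 1 + 1 + 2 + 2 = 7.

7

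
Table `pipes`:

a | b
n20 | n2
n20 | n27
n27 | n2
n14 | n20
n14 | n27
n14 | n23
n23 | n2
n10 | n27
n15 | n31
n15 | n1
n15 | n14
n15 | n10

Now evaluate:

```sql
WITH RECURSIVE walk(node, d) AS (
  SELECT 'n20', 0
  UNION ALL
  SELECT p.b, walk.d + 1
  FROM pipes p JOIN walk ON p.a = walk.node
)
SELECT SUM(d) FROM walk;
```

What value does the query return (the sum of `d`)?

Base: (n20, d=0).
Iteration 1: edges from {n20} -> (n2, d=1), (n27, d=1).
Iteration 2: edges from {n2,n27} -> (n2, d=2).
Iteration 3: no outgoing edges from {n2}; recursion stops.
SUM(d) = 0 + 1 + 1 + 2 = 4.

4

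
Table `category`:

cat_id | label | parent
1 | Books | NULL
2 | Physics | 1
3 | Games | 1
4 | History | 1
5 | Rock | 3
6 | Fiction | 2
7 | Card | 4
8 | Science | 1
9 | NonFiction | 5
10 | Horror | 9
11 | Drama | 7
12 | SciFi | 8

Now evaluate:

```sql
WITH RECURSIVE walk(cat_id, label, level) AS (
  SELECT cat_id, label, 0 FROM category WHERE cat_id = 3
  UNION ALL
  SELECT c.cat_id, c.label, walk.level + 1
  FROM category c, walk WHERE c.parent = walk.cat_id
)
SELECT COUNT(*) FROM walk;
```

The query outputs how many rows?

4

Base: cat_id=3 (Games) at level 0.
Iteration 1: rows with parent in {3} -> Rock (id 5, level 1).
Iteration 2: rows with parent in {5} -> NonFiction (id 9, level 2).
Iteration 3: rows with parent in {9} -> Horror (id 10, level 3).
Iteration 4: no rows with parent in {10}; recursion stops.
Total rows emitted: 4.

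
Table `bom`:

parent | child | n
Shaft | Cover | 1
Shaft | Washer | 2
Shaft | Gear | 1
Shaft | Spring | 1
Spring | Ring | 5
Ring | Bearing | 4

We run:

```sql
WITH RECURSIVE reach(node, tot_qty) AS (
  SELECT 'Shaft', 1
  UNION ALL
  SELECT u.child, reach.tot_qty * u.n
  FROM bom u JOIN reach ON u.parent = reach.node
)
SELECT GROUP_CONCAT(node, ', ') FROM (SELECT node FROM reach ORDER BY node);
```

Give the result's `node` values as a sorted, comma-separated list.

Base: (Shaft, tot_qty=1).
Iteration 1: components of {Shaft} -> Cover = 1*1 = 1, Gear = 1*1 = 1, Spring = 1*1 = 1, Washer = 1*2 = 2.
Iteration 2: components of {Cover,Gear,Spring,Washer} -> Ring = 1*5 = 5.
Iteration 3: components of {Ring} -> Bearing = 5*4 = 20.
Iteration 4: no further components; recursion stops.

Bearing, Cover, Gear, Ring, Shaft, Spring, Washer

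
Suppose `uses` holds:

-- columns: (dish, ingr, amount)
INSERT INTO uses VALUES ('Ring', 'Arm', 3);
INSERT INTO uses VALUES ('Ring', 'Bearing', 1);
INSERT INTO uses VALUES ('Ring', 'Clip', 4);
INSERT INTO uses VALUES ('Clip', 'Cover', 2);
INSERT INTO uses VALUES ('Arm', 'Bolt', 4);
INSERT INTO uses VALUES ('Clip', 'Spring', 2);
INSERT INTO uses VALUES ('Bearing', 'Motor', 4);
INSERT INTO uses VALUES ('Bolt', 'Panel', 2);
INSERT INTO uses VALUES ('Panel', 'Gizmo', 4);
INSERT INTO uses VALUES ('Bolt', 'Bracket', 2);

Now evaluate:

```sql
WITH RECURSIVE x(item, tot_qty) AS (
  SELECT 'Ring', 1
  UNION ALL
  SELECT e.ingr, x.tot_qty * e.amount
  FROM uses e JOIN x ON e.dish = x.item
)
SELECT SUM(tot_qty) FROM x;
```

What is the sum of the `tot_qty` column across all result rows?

185

Base: (Ring, tot_qty=1).
Iteration 1: components of {Ring} -> Arm = 1*3 = 3, Bearing = 1*1 = 1, Clip = 1*4 = 4.
Iteration 2: components of {Arm,Bearing,Clip} -> Bolt = 3*4 = 12, Cover = 4*2 = 8, Motor = 1*4 = 4, Spring = 4*2 = 8.
Iteration 3: components of {Bolt,Cover,Motor,Spring} -> Bracket = 12*2 = 24, Panel = 12*2 = 24.
Iteration 4: components of {Bracket,Panel} -> Gizmo = 24*4 = 96.
Iteration 5: no further components; recursion stops.
SUM(tot_qty) = 1 + 3 + 1 + 4 + 12 + 4 + 8 + 8 + 24 + 24 + 96 = 185.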